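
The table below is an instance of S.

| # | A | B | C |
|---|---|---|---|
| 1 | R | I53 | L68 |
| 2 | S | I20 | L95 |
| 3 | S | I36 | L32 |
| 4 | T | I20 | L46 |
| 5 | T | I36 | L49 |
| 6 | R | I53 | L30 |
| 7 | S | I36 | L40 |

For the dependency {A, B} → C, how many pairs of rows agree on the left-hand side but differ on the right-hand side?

2

(A=R, B=I53): violating pairs (1,6) — 1 pair.
(A=S, B=I36): violating pairs (3,7) — 1 pair.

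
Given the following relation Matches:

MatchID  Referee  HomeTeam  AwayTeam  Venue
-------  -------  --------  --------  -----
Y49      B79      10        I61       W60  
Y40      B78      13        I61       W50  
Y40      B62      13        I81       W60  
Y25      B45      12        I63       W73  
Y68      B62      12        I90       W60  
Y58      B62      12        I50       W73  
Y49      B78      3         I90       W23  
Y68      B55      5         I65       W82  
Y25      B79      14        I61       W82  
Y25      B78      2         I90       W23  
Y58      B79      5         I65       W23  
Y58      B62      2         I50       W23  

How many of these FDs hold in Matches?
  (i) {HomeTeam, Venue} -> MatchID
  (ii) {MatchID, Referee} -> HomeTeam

(i) {HomeTeam, Venue} -> MatchID: (HomeTeam=12, Venue=W73): 2 rows → MatchID takes values {Y25, Y58} — violation; (HomeTeam=2, Venue=W23): 2 rows → MatchID takes values {Y25, Y58} — violation — fails.
(ii) {MatchID, Referee} -> HomeTeam: (MatchID=Y58, Referee=B62): 2 rows → HomeTeam takes values {12, 2} — violation — fails.
None of the 2 dependencies hold.

0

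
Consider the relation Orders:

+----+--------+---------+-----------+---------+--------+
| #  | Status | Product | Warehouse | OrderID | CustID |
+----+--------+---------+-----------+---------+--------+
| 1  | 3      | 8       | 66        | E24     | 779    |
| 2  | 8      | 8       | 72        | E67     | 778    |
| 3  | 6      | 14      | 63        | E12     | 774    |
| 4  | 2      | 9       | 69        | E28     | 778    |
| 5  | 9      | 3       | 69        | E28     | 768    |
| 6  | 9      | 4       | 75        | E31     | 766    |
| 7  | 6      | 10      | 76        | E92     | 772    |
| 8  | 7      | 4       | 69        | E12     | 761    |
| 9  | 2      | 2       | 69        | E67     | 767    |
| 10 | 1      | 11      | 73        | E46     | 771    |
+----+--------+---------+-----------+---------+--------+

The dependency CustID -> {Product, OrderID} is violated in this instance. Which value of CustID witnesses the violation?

778

CustID=779: row 1 → {Product,OrderID} = (8, E24) ✓
CustID=778: rows 2, 4 → {Product,OrderID} takes values {(8, E67), (9, E28)} — violation
CustID=774: row 3 → {Product,OrderID} = (14, E12) ✓
CustID=768: row 5 → {Product,OrderID} = (3, E28) ✓
CustID=766: row 6 → {Product,OrderID} = (4, E31) ✓
CustID=772: row 7 → {Product,OrderID} = (10, E92) ✓
CustID=761: row 8 → {Product,OrderID} = (4, E12) ✓
CustID=767: row 9 → {Product,OrderID} = (2, E67) ✓
CustID=771: row 10 → {Product,OrderID} = (11, E46) ✓
The only CustID value with inconsistent RHS is CustID=778.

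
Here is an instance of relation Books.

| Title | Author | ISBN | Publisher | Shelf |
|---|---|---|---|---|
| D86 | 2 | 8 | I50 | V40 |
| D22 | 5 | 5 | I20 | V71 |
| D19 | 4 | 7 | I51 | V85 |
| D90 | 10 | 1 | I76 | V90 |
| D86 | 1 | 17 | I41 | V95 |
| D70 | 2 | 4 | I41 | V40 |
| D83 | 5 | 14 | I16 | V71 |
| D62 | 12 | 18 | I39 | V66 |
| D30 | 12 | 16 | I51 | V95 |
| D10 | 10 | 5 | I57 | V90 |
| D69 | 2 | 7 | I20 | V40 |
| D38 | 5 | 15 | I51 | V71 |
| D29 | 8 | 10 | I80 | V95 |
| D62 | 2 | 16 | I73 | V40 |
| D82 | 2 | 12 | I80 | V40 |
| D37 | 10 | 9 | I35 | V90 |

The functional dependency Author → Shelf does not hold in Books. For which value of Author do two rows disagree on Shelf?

12

Author=2: 5 rows → Shelf = V40, V40, V40, V40, V40 ✓
Author=5: 3 rows → Shelf = V71, V71, V71 ✓
Author=4: 1 row → Shelf = V85 ✓
Author=10: 3 rows → Shelf = V90, V90, V90 ✓
Author=1: 1 row → Shelf = V95 ✓
Author=12: 2 rows → Shelf takes values {V66, V95} — violation
Author=8: 1 row → Shelf = V95 ✓
The only Author value with inconsistent Shelf is Author=12.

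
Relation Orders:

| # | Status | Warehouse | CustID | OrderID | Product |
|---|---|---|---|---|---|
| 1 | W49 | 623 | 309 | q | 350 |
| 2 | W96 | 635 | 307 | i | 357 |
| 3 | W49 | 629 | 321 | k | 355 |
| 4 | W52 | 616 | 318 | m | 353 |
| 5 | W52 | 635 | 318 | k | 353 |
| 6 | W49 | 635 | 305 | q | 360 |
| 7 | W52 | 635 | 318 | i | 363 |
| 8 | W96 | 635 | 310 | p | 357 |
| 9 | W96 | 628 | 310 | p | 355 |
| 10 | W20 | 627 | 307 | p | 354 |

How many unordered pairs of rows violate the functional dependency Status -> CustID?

Status=W49: violating pairs (1,3), (1,6), (3,6) — 3 pairs.
Status=W96: violating pairs (2,8), (2,9) — 2 pairs.
Status=W52: all 3 rows agree on CustID — 0 pairs.

5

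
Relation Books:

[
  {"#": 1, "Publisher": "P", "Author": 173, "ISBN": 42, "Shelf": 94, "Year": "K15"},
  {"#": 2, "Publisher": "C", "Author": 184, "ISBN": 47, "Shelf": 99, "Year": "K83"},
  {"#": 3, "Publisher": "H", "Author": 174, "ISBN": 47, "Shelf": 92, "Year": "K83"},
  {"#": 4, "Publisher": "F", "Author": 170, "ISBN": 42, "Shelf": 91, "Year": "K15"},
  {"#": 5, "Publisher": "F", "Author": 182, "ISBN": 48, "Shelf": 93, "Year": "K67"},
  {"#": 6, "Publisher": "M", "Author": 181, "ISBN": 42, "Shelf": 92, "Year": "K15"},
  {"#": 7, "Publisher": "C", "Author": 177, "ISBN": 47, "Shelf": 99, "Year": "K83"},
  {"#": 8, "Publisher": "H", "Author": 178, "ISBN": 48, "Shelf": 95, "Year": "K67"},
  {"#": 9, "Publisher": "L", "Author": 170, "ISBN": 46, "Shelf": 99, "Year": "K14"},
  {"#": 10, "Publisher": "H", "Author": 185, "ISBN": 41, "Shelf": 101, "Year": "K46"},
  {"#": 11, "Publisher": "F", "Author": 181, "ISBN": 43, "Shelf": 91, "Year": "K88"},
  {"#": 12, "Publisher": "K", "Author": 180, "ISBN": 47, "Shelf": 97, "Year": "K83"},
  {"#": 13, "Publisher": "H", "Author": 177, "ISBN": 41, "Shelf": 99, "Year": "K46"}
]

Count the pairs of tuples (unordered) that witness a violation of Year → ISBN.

0

Year=K15: all 3 rows agree on ISBN — 0 pairs.
Year=K83: all 4 rows agree on ISBN — 0 pairs.
Year=K67: all 2 rows agree on ISBN — 0 pairs.
Year=K46: all 2 rows agree on ISBN — 0 pairs.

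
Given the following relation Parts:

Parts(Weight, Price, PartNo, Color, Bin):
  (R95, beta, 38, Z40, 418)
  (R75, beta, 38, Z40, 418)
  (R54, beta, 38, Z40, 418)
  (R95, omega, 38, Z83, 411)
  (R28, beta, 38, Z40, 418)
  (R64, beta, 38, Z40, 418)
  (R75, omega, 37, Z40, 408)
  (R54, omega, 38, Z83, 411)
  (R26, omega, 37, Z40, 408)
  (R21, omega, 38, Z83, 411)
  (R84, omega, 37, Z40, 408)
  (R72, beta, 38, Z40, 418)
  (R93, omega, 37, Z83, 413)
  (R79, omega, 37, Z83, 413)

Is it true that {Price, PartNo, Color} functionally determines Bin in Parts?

(Price=beta, PartNo=38, Color=Z40): 6 rows → Bin = 418, 418, 418, 418, 418, 418 ✓
(Price=omega, PartNo=38, Color=Z83): 3 rows → Bin = 411, 411, 411 ✓
(Price=omega, PartNo=37, Color=Z40): 3 rows → Bin = 408, 408, 408 ✓
(Price=omega, PartNo=37, Color=Z83): 2 rows → Bin = 413, 413 ✓
Every {Price, PartNo, Color} value is associated with a single Bin value, so {Price, PartNo, Color} → Bin holds.

Yes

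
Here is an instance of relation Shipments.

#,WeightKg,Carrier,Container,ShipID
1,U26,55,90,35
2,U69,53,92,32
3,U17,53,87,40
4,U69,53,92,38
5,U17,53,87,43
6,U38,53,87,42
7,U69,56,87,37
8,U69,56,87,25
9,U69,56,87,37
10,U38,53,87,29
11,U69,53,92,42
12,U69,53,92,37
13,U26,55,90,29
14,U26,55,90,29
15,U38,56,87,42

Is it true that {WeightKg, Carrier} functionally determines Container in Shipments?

Yes

(WeightKg=U26, Carrier=55): rows 1, 13, 14 → Container = 90, 90, 90 ✓
(WeightKg=U69, Carrier=53): rows 2, 4, 11, 12 → Container = 92, 92, 92, 92 ✓
(WeightKg=U17, Carrier=53): rows 3, 5 → Container = 87, 87 ✓
(WeightKg=U38, Carrier=53): rows 6, 10 → Container = 87, 87 ✓
(WeightKg=U69, Carrier=56): rows 7, 8, 9 → Container = 87, 87, 87 ✓
(WeightKg=U38, Carrier=56): row 15 → Container = 87 ✓
Every {WeightKg, Carrier} value is associated with a single Container value, so {WeightKg, Carrier} -> Container holds.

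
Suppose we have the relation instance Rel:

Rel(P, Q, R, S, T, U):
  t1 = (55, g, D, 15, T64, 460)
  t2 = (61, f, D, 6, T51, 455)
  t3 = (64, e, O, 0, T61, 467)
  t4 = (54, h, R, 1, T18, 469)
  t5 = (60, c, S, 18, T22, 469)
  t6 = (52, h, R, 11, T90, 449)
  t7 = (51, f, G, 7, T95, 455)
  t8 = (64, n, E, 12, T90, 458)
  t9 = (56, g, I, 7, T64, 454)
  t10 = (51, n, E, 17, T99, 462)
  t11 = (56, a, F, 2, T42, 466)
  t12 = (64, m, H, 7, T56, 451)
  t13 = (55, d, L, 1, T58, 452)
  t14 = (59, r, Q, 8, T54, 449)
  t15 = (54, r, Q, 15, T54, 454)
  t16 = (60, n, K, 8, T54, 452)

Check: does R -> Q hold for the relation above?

R=D: rows 1, 2 → Q takes values {g, f} — violation
R=O: row 3 → Q = e ✓
R=R: rows 4, 6 → Q = h, h ✓
R=S: row 5 → Q = c ✓
R=G: row 7 → Q = f ✓
R=E: rows 8, 10 → Q = n, n ✓
R=I: row 9 → Q = g ✓
R=F: row 11 → Q = a ✓
R=H: row 12 → Q = m ✓
R=L: row 13 → Q = d ✓
R=Q: rows 14, 15 → Q = r, r ✓
R=K: row 16 → Q = n ✓
Two rows agree on R but differ on Q, so R -> Q does not hold.

No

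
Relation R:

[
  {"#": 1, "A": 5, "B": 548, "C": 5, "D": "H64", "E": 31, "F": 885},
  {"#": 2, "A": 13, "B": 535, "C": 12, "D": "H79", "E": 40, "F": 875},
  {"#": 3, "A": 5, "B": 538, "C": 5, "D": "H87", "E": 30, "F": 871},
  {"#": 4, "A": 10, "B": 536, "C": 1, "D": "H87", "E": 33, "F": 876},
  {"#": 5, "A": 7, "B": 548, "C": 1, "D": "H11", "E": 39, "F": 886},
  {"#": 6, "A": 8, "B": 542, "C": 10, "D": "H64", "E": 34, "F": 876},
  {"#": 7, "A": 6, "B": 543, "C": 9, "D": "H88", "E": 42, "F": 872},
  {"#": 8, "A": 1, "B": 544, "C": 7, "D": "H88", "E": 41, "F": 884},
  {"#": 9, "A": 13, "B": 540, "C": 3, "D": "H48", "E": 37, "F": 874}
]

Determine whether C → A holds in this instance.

No

C=5: rows 1, 3 → A = 5, 5 ✓
C=12: row 2 → A = 13 ✓
C=1: rows 4, 5 → A takes values {10, 7} — violation
C=10: row 6 → A = 8 ✓
C=9: row 7 → A = 6 ✓
C=7: row 8 → A = 1 ✓
C=3: row 9 → A = 13 ✓
Two rows agree on C but differ on A, so C → A does not hold.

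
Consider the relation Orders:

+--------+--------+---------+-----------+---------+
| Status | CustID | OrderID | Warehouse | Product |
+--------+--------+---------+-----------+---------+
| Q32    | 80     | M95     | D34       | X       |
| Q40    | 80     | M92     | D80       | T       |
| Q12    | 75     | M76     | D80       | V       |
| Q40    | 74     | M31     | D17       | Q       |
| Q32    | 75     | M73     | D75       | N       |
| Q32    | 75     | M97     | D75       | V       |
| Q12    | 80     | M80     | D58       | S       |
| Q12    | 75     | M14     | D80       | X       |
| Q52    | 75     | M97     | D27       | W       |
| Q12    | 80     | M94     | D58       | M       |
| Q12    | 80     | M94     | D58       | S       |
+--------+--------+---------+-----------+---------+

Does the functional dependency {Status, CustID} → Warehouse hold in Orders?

Yes

(Status=Q32, CustID=80): 1 row → Warehouse = D34 ✓
(Status=Q40, CustID=80): 1 row → Warehouse = D80 ✓
(Status=Q12, CustID=75): 2 rows → Warehouse = D80, D80 ✓
(Status=Q40, CustID=74): 1 row → Warehouse = D17 ✓
(Status=Q32, CustID=75): 2 rows → Warehouse = D75, D75 ✓
(Status=Q12, CustID=80): 3 rows → Warehouse = D58, D58, D58 ✓
(Status=Q52, CustID=75): 1 row → Warehouse = D27 ✓
Every {Status, CustID} value is associated with a single Warehouse value, so {Status, CustID} → Warehouse holds.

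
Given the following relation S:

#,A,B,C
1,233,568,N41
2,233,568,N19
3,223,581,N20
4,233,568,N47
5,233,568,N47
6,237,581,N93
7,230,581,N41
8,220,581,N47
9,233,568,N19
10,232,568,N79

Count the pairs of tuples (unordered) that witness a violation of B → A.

11

B=568: violating pairs (1,10), (2,10), (4,10), (5,10), (9,10) — 5 pairs.
B=581: violating pairs (3,6), (3,7), (3,8), (6,7), (6,8), (7,8) — 6 pairs.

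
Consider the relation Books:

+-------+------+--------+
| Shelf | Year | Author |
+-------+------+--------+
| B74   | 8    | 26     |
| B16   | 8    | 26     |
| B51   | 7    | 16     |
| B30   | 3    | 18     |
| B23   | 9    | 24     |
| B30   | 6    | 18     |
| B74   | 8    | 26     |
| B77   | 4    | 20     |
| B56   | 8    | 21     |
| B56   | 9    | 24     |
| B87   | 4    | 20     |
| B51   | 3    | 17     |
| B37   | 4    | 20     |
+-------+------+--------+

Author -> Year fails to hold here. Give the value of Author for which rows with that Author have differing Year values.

18

Author=26: 3 rows → Year = 8, 8, 8 ✓
Author=16: 1 row → Year = 7 ✓
Author=18: 2 rows → Year takes values {3, 6} — violation
Author=24: 2 rows → Year = 9, 9 ✓
Author=20: 3 rows → Year = 4, 4, 4 ✓
Author=21: 1 row → Year = 8 ✓
Author=17: 1 row → Year = 3 ✓
The only Author value with inconsistent Year is Author=18.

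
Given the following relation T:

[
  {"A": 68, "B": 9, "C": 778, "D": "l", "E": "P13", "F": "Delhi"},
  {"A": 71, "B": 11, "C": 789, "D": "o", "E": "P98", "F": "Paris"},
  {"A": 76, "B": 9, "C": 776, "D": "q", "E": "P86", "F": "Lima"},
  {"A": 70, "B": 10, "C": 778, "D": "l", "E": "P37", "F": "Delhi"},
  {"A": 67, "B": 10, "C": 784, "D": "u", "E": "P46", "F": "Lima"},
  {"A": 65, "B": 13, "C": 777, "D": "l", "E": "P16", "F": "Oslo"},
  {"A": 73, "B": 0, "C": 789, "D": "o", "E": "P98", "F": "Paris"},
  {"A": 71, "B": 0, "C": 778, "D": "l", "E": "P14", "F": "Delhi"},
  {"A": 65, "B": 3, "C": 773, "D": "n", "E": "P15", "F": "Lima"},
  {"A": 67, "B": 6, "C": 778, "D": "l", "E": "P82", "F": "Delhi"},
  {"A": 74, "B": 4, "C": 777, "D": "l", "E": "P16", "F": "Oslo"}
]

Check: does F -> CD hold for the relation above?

No

F=Delhi: 4 rows → {C,D} = (778, l), (778, l), (778, l), (778, l) ✓
F=Paris: 2 rows → {C,D} = (789, o), (789, o) ✓
F=Lima: 3 rows → {C,D} takes values {(776, q), (784, u), (773, n)} — violation
F=Oslo: 2 rows → {C,D} = (777, l), (777, l) ✓
Two rows agree on F but differ on CD, so F -> CD does not hold.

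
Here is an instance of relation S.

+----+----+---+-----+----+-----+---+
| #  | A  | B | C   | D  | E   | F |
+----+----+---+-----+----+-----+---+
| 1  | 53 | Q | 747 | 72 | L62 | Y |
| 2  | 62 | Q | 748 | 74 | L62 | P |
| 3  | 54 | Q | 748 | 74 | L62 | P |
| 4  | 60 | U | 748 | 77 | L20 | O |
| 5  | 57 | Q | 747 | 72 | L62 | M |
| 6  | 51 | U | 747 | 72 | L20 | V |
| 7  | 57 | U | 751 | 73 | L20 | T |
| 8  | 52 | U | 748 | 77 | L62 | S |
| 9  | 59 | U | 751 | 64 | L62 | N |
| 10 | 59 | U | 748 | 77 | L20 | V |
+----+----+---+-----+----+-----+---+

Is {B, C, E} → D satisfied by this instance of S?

(B=Q, C=747, E=L62): rows 1, 5 → D = 72, 72 ✓
(B=Q, C=748, E=L62): rows 2, 3 → D = 74, 74 ✓
(B=U, C=748, E=L20): rows 4, 10 → D = 77, 77 ✓
(B=U, C=747, E=L20): row 6 → D = 72 ✓
(B=U, C=751, E=L20): row 7 → D = 73 ✓
(B=U, C=748, E=L62): row 8 → D = 77 ✓
(B=U, C=751, E=L62): row 9 → D = 64 ✓
Every {B, C, E} value is associated with a single D value, so {B, C, E} → D holds.

Yes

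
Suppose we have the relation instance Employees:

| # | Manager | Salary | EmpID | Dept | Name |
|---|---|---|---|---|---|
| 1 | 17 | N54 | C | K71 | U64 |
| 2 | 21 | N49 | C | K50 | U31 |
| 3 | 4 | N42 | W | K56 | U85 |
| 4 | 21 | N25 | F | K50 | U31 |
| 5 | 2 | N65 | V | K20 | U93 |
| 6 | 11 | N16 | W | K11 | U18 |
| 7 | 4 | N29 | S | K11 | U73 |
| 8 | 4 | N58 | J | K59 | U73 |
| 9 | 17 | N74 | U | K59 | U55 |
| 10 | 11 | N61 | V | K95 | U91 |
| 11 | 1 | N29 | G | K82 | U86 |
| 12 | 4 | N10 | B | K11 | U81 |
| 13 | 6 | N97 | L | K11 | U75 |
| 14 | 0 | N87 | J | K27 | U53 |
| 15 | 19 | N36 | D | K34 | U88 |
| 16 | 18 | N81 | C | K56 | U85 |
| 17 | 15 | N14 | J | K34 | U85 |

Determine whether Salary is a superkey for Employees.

No

Rows 7 and 11 have the same Salary value Salary=N29 but are distinct tuples, so Salary does not determine every attribute — not a superkey.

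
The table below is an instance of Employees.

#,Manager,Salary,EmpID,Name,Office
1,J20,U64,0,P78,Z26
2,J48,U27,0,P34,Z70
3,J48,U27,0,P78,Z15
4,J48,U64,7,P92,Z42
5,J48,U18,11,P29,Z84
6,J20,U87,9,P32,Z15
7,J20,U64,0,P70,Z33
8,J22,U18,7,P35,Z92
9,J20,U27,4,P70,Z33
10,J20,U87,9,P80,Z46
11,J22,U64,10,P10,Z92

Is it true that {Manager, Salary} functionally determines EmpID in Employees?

Yes

(Manager=J20, Salary=U64): rows 1, 7 → EmpID = 0, 0 ✓
(Manager=J48, Salary=U27): rows 2, 3 → EmpID = 0, 0 ✓
(Manager=J48, Salary=U64): row 4 → EmpID = 7 ✓
(Manager=J48, Salary=U18): row 5 → EmpID = 11 ✓
(Manager=J20, Salary=U87): rows 6, 10 → EmpID = 9, 9 ✓
(Manager=J22, Salary=U18): row 8 → EmpID = 7 ✓
(Manager=J20, Salary=U27): row 9 → EmpID = 4 ✓
(Manager=J22, Salary=U64): row 11 → EmpID = 10 ✓
Every {Manager, Salary} value is associated with a single EmpID value, so {Manager, Salary} → EmpID holds.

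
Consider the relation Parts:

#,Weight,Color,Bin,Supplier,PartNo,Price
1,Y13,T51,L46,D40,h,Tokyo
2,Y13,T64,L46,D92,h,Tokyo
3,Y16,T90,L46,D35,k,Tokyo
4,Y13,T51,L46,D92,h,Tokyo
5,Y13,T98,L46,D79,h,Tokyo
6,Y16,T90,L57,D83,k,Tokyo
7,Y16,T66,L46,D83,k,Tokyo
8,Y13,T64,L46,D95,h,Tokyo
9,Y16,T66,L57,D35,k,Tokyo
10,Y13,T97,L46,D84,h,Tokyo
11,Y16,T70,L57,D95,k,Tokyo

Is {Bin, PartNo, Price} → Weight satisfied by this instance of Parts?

(Bin=L46, PartNo=h, Price=Tokyo): rows 1, 2, 4, 5, 8, 10 → Weight = Y13, Y13, Y13, Y13, Y13, Y13 ✓
(Bin=L46, PartNo=k, Price=Tokyo): rows 3, 7 → Weight = Y16, Y16 ✓
(Bin=L57, PartNo=k, Price=Tokyo): rows 6, 9, 11 → Weight = Y16, Y16, Y16 ✓
Every {Bin, PartNo, Price} value is associated with a single Weight value, so {Bin, PartNo, Price} → Weight holds.

Yes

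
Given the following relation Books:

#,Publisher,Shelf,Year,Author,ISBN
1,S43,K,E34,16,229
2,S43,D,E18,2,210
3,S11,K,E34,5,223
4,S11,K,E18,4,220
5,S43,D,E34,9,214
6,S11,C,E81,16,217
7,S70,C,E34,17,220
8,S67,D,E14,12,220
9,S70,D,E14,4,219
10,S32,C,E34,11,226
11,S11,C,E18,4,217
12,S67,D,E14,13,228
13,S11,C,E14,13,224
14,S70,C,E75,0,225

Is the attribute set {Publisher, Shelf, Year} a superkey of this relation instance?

Rows 8 and 12 have the same {Publisher, Shelf, Year} value (Publisher=S67, Shelf=D, Year=E14) but are distinct tuples, so {Publisher, Shelf, Year} does not determine every attribute — not a superkey.

No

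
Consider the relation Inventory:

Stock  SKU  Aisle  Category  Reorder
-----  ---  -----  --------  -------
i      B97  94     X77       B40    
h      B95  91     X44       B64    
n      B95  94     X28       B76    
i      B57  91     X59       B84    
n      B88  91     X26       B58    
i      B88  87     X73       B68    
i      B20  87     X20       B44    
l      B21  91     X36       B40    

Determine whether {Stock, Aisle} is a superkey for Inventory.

Two distinct rows share (Stock=i, Aisle=87), so {Stock, Aisle} does not determine every attribute — not a superkey.

No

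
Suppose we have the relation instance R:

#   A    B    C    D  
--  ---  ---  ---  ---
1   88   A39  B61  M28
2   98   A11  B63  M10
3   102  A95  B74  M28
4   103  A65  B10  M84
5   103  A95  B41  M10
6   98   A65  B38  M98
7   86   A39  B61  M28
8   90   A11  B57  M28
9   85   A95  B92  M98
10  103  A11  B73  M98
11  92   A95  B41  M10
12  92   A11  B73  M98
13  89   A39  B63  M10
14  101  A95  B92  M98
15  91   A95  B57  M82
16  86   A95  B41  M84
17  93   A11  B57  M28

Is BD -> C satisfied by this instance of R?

(B=A39, D=M28): rows 1, 7 → C = B61, B61 ✓
(B=A11, D=M10): row 2 → C = B63 ✓
(B=A95, D=M28): row 3 → C = B74 ✓
(B=A65, D=M84): row 4 → C = B10 ✓
(B=A95, D=M10): rows 5, 11 → C = B41, B41 ✓
(B=A65, D=M98): row 6 → C = B38 ✓
(B=A11, D=M28): rows 8, 17 → C = B57, B57 ✓
(B=A95, D=M98): rows 9, 14 → C = B92, B92 ✓
(B=A11, D=M98): rows 10, 12 → C = B73, B73 ✓
(B=A39, D=M10): row 13 → C = B63 ✓
(B=A95, D=M82): row 15 → C = B57 ✓
(B=A95, D=M84): row 16 → C = B41 ✓
Every BD value is associated with a single C value, so BD -> C holds.

Yes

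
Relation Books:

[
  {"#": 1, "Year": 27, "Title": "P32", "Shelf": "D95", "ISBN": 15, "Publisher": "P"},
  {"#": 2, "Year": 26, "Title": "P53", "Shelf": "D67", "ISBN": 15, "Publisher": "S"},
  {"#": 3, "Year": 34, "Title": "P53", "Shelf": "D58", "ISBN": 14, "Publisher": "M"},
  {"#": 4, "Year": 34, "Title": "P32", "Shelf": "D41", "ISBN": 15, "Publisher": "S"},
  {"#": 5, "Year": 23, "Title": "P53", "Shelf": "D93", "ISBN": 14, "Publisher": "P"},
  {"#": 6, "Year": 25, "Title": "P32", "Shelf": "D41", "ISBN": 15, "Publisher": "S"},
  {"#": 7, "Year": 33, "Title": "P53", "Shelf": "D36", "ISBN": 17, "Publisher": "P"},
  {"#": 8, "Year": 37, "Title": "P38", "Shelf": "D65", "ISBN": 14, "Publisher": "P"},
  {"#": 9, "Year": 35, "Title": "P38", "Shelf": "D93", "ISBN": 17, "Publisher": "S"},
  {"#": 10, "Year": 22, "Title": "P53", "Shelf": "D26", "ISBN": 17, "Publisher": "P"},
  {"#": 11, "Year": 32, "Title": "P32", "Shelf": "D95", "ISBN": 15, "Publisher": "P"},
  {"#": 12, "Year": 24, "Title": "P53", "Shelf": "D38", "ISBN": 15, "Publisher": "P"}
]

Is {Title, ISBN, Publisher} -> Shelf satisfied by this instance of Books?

No

(Title=P32, ISBN=15, Publisher=P): rows 1, 11 → Shelf = D95, D95 ✓
(Title=P53, ISBN=15, Publisher=S): row 2 → Shelf = D67 ✓
(Title=P53, ISBN=14, Publisher=M): row 3 → Shelf = D58 ✓
(Title=P32, ISBN=15, Publisher=S): rows 4, 6 → Shelf = D41, D41 ✓
(Title=P53, ISBN=14, Publisher=P): row 5 → Shelf = D93 ✓
(Title=P53, ISBN=17, Publisher=P): rows 7, 10 → Shelf takes values {D36, D26} — violation
(Title=P38, ISBN=14, Publisher=P): row 8 → Shelf = D65 ✓
(Title=P38, ISBN=17, Publisher=S): row 9 → Shelf = D93 ✓
(Title=P53, ISBN=15, Publisher=P): row 12 → Shelf = D38 ✓
Two rows agree on {Title, ISBN, Publisher} but differ on Shelf, so {Title, ISBN, Publisher} -> Shelf does not hold.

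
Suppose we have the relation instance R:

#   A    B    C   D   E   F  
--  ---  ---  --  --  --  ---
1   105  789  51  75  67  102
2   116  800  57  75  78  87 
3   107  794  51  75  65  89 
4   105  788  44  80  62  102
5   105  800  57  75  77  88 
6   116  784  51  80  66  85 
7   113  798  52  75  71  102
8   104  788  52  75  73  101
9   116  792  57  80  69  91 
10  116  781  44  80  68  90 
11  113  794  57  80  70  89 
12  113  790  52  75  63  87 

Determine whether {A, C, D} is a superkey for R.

No

Rows 7 and 12 have the same {A, C, D} value (A=113, C=52, D=75) but are distinct tuples, so {A, C, D} does not determine every attribute — not a superkey.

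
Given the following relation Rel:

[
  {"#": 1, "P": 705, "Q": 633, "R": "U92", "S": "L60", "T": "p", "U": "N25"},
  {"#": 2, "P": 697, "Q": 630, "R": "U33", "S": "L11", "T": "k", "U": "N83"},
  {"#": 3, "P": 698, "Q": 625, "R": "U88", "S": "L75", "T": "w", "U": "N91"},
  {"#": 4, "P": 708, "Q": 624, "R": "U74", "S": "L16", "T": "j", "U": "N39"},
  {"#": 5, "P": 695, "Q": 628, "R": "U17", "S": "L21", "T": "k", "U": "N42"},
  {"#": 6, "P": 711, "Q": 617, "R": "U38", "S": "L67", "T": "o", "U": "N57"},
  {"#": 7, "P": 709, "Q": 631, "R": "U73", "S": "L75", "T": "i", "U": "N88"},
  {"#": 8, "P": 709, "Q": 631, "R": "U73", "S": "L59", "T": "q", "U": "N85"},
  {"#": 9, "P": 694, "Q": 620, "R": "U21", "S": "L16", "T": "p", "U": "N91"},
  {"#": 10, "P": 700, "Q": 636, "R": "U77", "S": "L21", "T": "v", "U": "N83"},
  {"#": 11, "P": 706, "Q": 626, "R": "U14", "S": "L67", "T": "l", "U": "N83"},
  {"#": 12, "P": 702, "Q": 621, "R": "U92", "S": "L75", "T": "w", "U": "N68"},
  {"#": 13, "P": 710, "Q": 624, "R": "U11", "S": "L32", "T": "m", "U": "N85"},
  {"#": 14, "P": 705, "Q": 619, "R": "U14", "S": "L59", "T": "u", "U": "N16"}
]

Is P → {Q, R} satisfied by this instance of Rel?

P=705: rows 1, 14 → {Q,R} takes values {(633, U92), (619, U14)} — violation
P=697: row 2 → {Q,R} = (630, U33) ✓
P=698: row 3 → {Q,R} = (625, U88) ✓
P=708: row 4 → {Q,R} = (624, U74) ✓
P=695: row 5 → {Q,R} = (628, U17) ✓
P=711: row 6 → {Q,R} = (617, U38) ✓
P=709: rows 7, 8 → {Q,R} = (631, U73), (631, U73) ✓
P=694: row 9 → {Q,R} = (620, U21) ✓
P=700: row 10 → {Q,R} = (636, U77) ✓
P=706: row 11 → {Q,R} = (626, U14) ✓
P=702: row 12 → {Q,R} = (621, U92) ✓
P=710: row 13 → {Q,R} = (624, U11) ✓
Two rows agree on P but differ on {Q, R}, so P → {Q, R} does not hold.

No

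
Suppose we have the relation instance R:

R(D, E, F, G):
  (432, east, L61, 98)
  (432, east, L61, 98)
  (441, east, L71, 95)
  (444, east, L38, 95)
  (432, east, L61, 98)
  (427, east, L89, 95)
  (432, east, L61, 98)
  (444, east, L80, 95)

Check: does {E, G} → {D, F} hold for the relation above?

No

(E=east, G=98): 4 rows → {D,F} = (432, L61), (432, L61), (432, L61), (432, L61) ✓
(E=east, G=95): 4 rows → {D,F} takes values {(441, L71), (444, L38), (427, L89), (444, L80)} — violation
Two rows agree on {E, G} but differ on {D, F}, so {E, G} → {D, F} does not hold.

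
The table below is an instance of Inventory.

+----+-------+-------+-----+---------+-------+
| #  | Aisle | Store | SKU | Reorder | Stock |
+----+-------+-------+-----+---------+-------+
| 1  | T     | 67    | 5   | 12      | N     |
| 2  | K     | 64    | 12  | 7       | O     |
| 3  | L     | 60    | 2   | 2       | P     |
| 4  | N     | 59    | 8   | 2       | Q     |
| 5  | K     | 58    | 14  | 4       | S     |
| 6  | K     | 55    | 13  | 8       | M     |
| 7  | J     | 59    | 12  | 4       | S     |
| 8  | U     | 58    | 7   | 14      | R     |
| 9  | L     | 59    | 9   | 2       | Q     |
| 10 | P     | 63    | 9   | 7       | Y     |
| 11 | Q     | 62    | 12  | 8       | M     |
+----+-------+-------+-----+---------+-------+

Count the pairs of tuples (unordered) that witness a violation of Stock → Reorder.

Stock=Q: all 2 rows agree on Reorder — 0 pairs.
Stock=S: all 2 rows agree on Reorder — 0 pairs.
Stock=M: all 2 rows agree on Reorder — 0 pairs.

0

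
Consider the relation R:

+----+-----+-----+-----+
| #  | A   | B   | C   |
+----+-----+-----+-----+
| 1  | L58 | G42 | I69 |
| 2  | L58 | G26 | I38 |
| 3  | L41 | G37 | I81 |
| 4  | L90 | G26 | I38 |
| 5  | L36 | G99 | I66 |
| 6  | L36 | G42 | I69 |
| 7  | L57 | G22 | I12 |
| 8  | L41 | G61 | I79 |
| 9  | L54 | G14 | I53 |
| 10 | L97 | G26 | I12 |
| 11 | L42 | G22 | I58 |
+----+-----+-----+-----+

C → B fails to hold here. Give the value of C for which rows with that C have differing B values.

C=I69: rows 1, 6 → B = G42, G42 ✓
C=I38: rows 2, 4 → B = G26, G26 ✓
C=I81: row 3 → B = G37 ✓
C=I66: row 5 → B = G99 ✓
C=I12: rows 7, 10 → B takes values {G22, G26} — violation
C=I79: row 8 → B = G61 ✓
C=I53: row 9 → B = G14 ✓
C=I58: row 11 → B = G22 ✓
The only C value with inconsistent B is C=I12.

I12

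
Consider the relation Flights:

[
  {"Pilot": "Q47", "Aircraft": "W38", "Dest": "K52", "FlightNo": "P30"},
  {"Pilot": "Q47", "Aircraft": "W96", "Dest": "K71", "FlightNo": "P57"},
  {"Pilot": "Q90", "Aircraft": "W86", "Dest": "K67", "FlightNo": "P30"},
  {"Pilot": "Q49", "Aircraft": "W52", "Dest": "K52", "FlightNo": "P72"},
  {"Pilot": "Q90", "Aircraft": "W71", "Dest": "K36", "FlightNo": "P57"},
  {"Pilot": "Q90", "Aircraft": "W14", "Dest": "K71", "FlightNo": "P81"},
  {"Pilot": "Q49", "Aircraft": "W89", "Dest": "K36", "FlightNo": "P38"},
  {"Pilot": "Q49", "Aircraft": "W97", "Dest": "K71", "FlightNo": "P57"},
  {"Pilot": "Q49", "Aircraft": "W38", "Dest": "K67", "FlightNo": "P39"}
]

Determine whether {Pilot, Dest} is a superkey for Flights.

Yes

All 9 rows have distinct {Pilot, Dest} values, so {Pilot, Dest} → (all attributes) holds and {Pilot, Dest} is a superkey.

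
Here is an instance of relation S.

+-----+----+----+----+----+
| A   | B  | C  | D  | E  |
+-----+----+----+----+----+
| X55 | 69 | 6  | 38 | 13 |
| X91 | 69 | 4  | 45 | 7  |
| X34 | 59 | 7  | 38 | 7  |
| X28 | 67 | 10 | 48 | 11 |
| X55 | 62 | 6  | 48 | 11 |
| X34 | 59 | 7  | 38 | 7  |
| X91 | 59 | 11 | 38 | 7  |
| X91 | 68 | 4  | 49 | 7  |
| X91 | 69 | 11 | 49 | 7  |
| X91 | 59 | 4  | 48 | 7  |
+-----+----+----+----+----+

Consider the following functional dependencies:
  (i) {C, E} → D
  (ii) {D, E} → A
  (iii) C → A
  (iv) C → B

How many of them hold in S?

(i) {C, E} → D: (C=4, E=7): 3 rows → D takes values {45, 49, 48} — violation; (C=11, E=7): 2 rows → D takes values {38, 49} — violation — fails.
(ii) {D, E} → A: (D=38, E=7): 3 rows → A takes values {X34, X91} — violation; (D=48, E=11): 2 rows → A takes values {X28, X55} — violation — fails.
(iii) C → A: every LHS value maps to a single RHS value — holds.
(iv) C → B: C=6: 2 rows → B takes values {69, 62} — violation; C=4: 3 rows → B takes values {69, 68, 59} — violation; C=11: 2 rows → B takes values {59, 69} — violation — fails.
1 of the 4 dependencies holds.

1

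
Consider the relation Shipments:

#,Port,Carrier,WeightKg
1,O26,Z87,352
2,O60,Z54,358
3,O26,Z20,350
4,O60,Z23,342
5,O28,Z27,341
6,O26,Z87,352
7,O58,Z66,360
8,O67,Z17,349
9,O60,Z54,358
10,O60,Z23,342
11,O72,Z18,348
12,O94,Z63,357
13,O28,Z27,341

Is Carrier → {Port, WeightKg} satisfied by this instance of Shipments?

Yes

Carrier=Z87: rows 1, 6 → {Port,WeightKg} = (O26, 352), (O26, 352) ✓
Carrier=Z54: rows 2, 9 → {Port,WeightKg} = (O60, 358), (O60, 358) ✓
Carrier=Z20: row 3 → {Port,WeightKg} = (O26, 350) ✓
Carrier=Z23: rows 4, 10 → {Port,WeightKg} = (O60, 342), (O60, 342) ✓
Carrier=Z27: rows 5, 13 → {Port,WeightKg} = (O28, 341), (O28, 341) ✓
Carrier=Z66: row 7 → {Port,WeightKg} = (O58, 360) ✓
Carrier=Z17: row 8 → {Port,WeightKg} = (O67, 349) ✓
Carrier=Z18: row 11 → {Port,WeightKg} = (O72, 348) ✓
Carrier=Z63: row 12 → {Port,WeightKg} = (O94, 357) ✓
Every Carrier value is associated with a single {Port, WeightKg} value, so Carrier → {Port, WeightKg} holds.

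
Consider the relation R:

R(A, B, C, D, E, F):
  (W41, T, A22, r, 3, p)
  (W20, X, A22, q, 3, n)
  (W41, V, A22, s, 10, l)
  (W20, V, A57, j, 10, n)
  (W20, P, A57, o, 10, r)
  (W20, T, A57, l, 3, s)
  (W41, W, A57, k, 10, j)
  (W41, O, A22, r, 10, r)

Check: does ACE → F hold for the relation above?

(A=W41, C=A22, E=3): 1 row → F = p ✓
(A=W20, C=A22, E=3): 1 row → F = n ✓
(A=W41, C=A22, E=10): 2 rows → F takes values {l, r} — violation
(A=W20, C=A57, E=10): 2 rows → F takes values {n, r} — violation
(A=W20, C=A57, E=3): 1 row → F = s ✓
(A=W41, C=A57, E=10): 1 row → F = j ✓
Two rows agree on ACE but differ on F, so ACE → F does not hold.

No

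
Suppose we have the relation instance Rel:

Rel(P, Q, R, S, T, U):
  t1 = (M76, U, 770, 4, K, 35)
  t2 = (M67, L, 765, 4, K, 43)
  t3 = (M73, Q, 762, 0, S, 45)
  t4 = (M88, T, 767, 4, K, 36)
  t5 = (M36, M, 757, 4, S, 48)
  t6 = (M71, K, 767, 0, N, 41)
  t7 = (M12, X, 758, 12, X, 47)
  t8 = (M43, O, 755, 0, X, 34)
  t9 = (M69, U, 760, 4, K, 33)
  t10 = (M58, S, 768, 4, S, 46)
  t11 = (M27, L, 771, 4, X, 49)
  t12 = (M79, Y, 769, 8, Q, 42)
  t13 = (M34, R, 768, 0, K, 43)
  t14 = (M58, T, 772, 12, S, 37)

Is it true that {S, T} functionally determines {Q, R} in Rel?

No

(S=4, T=K): rows 1, 2, 4, 9 → {Q,R} takes values {(U, 770), (L, 765), (T, 767), (U, 760)} — violation
(S=0, T=S): row 3 → {Q,R} = (Q, 762) ✓
(S=4, T=S): rows 5, 10 → {Q,R} takes values {(M, 757), (S, 768)} — violation
(S=0, T=N): row 6 → {Q,R} = (K, 767) ✓
(S=12, T=X): row 7 → {Q,R} = (X, 758) ✓
(S=0, T=X): row 8 → {Q,R} = (O, 755) ✓
(S=4, T=X): row 11 → {Q,R} = (L, 771) ✓
(S=8, T=Q): row 12 → {Q,R} = (Y, 769) ✓
(S=0, T=K): row 13 → {Q,R} = (R, 768) ✓
(S=12, T=S): row 14 → {Q,R} = (T, 772) ✓
Two rows agree on {S, T} but differ on {Q, R}, so {S, T} → {Q, R} does not hold.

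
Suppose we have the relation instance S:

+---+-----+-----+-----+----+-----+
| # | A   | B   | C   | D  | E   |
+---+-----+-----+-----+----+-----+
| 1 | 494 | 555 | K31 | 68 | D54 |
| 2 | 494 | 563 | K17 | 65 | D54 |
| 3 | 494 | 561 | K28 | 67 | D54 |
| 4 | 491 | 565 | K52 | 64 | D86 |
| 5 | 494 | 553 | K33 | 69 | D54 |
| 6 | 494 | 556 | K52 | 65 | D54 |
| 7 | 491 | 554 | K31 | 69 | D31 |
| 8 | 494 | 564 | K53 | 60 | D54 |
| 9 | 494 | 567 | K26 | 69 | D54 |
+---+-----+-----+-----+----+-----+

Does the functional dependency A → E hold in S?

No

A=494: rows 1, 2, 3, 5, 6, 8, 9 → E = D54, D54, D54, D54, D54, D54, D54 ✓
A=491: rows 4, 7 → E takes values {D86, D31} — violation
Two rows agree on A but differ on E, so A → E does not hold.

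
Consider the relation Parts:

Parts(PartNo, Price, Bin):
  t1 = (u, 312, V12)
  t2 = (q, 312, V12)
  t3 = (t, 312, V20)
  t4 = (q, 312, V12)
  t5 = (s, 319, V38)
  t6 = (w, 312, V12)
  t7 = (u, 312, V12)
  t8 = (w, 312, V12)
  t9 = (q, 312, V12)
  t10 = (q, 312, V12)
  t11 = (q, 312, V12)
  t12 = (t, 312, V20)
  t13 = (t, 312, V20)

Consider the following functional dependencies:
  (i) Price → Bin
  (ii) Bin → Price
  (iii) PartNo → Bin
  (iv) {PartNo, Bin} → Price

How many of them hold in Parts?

3

(i) Price → Bin: Price=312: rows 1, 2, 3, 4, 6, 7, 8, 9, 10, 11, 12, 13 → Bin takes values {V12, V20} — violation — fails.
(ii) Bin → Price: every LHS value maps to a single RHS value — holds.
(iii) PartNo → Bin: every LHS value maps to a single RHS value — holds.
(iv) {PartNo, Bin} → Price: every LHS value maps to a single RHS value — holds.
3 of the 4 dependencies hold.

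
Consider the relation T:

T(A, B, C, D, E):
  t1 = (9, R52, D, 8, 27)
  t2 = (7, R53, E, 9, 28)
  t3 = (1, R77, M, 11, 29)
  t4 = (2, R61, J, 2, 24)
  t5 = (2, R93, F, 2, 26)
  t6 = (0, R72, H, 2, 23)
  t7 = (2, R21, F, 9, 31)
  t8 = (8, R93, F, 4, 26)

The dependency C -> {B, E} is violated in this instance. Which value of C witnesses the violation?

F

C=D: row 1 → {B,E} = (R52, 27) ✓
C=E: row 2 → {B,E} = (R53, 28) ✓
C=M: row 3 → {B,E} = (R77, 29) ✓
C=J: row 4 → {B,E} = (R61, 24) ✓
C=F: rows 5, 7, 8 → {B,E} takes values {(R93, 26), (R21, 31)} — violation
C=H: row 6 → {B,E} = (R72, 23) ✓
The only C value with inconsistent RHS is C=F.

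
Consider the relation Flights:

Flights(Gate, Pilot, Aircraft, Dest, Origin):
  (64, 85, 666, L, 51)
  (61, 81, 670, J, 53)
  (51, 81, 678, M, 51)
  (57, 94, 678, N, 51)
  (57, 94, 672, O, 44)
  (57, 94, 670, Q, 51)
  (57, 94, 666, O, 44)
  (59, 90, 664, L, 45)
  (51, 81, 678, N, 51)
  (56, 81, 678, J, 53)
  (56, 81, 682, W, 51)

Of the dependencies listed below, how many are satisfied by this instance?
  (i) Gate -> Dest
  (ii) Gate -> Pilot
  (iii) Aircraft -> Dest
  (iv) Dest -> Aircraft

1

(i) Gate -> Dest: Gate=51: 2 rows → Dest takes values {M, N} — violation; Gate=57: 4 rows → Dest takes values {N, O, Q} — violation; Gate=56: 2 rows → Dest takes values {J, W} — violation — fails.
(ii) Gate -> Pilot: every LHS value maps to a single RHS value — holds.
(iii) Aircraft -> Dest: Aircraft=666: 2 rows → Dest takes values {L, O} — violation; Aircraft=670: 2 rows → Dest takes values {J, Q} — violation; Aircraft=678: 4 rows → Dest takes values {M, N, J} — violation — fails.
(iv) Dest -> Aircraft: Dest=L: 2 rows → Aircraft takes values {666, 664} — violation; Dest=J: 2 rows → Aircraft takes values {670, 678} — violation; Dest=O: 2 rows → Aircraft takes values {672, 666} — violation — fails.
1 of the 4 dependencies holds.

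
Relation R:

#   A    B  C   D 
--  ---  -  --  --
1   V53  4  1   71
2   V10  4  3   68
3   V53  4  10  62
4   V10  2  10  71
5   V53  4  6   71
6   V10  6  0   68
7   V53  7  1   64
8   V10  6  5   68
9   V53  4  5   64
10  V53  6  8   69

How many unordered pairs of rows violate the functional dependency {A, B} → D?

5

(A=V53, B=4): violating pairs (1,3), (1,9), (3,5), (3,9), (5,9) — 5 pairs.
(A=V10, B=6): all 2 rows agree on D — 0 pairs.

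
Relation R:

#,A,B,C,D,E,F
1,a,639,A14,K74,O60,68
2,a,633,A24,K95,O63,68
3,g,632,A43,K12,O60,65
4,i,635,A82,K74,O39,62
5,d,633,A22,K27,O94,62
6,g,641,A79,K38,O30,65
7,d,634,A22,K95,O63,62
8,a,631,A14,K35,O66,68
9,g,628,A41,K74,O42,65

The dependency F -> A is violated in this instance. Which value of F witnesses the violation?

F=68: rows 1, 2, 8 → A = a, a, a ✓
F=65: rows 3, 6, 9 → A = g, g, g ✓
F=62: rows 4, 5, 7 → A takes values {i, d} — violation
The only F value with inconsistent A is F=62.

62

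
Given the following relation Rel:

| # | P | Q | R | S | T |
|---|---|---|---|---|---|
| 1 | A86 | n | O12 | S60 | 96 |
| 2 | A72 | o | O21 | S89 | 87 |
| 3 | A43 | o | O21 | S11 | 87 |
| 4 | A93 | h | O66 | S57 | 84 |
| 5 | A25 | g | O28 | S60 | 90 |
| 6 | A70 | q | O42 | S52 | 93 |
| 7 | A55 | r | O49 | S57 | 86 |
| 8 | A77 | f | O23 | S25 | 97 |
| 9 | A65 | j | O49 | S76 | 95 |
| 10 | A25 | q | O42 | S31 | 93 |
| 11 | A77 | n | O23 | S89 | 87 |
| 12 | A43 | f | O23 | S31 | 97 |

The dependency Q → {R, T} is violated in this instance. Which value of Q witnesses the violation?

n

Q=n: rows 1, 11 → {R,T} takes values {(O12, 96), (O23, 87)} — violation
Q=o: rows 2, 3 → {R,T} = (O21, 87), (O21, 87) ✓
Q=h: row 4 → {R,T} = (O66, 84) ✓
Q=g: row 5 → {R,T} = (O28, 90) ✓
Q=q: rows 6, 10 → {R,T} = (O42, 93), (O42, 93) ✓
Q=r: row 7 → {R,T} = (O49, 86) ✓
Q=f: rows 8, 12 → {R,T} = (O23, 97), (O23, 97) ✓
Q=j: row 9 → {R,T} = (O49, 95) ✓
The only Q value with inconsistent RHS is Q=n.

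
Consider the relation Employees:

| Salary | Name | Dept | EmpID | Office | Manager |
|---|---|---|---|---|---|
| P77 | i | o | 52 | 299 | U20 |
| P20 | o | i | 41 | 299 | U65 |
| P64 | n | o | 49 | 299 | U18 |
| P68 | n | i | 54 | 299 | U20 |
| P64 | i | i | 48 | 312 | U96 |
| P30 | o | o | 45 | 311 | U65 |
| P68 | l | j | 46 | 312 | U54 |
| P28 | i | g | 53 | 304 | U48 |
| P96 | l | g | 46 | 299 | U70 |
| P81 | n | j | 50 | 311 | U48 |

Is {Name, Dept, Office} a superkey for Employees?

Yes

All 10 rows have distinct {Name, Dept, Office} values, so {Name, Dept, Office} → (all attributes) holds and {Name, Dept, Office} is a superkey.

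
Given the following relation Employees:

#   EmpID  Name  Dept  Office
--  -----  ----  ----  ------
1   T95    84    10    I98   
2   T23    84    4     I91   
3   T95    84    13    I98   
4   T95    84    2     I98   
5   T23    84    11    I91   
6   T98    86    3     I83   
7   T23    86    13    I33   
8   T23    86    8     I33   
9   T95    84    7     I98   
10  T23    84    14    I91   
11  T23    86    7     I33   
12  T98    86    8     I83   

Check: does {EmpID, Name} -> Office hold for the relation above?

Yes

(EmpID=T95, Name=84): rows 1, 3, 4, 9 → Office = I98, I98, I98, I98 ✓
(EmpID=T23, Name=84): rows 2, 5, 10 → Office = I91, I91, I91 ✓
(EmpID=T98, Name=86): rows 6, 12 → Office = I83, I83 ✓
(EmpID=T23, Name=86): rows 7, 8, 11 → Office = I33, I33, I33 ✓
Every {EmpID, Name} value is associated with a single Office value, so {EmpID, Name} -> Office holds.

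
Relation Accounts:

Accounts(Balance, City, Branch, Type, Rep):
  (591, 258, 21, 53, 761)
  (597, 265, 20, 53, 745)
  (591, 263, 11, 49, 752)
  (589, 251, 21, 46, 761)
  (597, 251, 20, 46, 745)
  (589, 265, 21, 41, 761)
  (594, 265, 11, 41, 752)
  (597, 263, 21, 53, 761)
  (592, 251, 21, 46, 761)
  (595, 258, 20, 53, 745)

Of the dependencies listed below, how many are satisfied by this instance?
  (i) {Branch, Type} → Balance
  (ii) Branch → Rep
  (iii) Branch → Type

1

(i) {Branch, Type} → Balance: (Branch=21, Type=53): 2 rows → Balance takes values {591, 597} — violation; (Branch=20, Type=53): 2 rows → Balance takes values {597, 595} — violation; (Branch=21, Type=46): 2 rows → Balance takes values {589, 592} — violation — fails.
(ii) Branch → Rep: every LHS value maps to a single RHS value — holds.
(iii) Branch → Type: Branch=21: 5 rows → Type takes values {53, 46, 41} — violation; Branch=20: 3 rows → Type takes values {53, 46} — violation; Branch=11: 2 rows → Type takes values {49, 41} — violation — fails.
1 of the 3 dependencies holds.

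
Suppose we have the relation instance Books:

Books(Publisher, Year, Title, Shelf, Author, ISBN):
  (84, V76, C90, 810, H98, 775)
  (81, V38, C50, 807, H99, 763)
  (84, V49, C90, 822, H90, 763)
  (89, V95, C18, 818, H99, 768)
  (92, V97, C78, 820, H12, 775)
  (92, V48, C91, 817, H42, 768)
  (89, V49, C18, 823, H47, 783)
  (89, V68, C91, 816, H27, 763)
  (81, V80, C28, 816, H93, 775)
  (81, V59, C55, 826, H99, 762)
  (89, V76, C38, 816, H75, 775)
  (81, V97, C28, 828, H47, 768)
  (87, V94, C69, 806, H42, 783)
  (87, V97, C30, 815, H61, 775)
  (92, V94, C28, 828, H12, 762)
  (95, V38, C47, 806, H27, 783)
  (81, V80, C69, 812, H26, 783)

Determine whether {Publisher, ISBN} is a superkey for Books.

Yes

All 17 rows have distinct {Publisher, ISBN} values, so {Publisher, ISBN} → (all attributes) holds and {Publisher, ISBN} is a superkey.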